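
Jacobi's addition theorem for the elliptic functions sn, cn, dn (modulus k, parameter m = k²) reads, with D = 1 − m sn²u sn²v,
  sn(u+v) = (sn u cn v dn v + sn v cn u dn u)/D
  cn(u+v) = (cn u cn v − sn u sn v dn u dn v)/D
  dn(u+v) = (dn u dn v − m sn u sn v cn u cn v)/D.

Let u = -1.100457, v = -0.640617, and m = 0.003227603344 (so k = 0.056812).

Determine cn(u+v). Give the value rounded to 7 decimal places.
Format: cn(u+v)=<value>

sn u = -0.8911597390299344, cn u = 0.4536896731600788, dn u = 0.9987175517602721
sn v = -0.5975857872971871, cn v = 0.8018049805410297, dn v = 0.9994235311065643
m = k² = 0.003227603344
D = 1 − m·sn²u·sn²v = 0.9990846402922203
cn(u+v) = (cn u·cn v − sn u·sn v·dn u·dn v)/D = -0.1677841925028773/0.9990846402922203 = -0.167937916104688

cn(u+v)=-0.1679379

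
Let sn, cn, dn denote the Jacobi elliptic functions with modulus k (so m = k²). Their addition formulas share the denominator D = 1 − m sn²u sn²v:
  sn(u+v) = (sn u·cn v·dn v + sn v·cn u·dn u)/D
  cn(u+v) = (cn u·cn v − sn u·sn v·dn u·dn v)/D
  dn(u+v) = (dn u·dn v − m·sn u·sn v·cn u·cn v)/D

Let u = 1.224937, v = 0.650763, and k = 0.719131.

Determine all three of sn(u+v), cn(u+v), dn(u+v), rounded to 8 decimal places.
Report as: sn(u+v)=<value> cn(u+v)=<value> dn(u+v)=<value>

sn(u+v)=0.99998878 cn(u+v)=-0.00473690 dn(u+v)=0.69488287

sn u = 0.8947329074638548, cn u = 0.4466016393848965, dn u = 0.7655048110361147
sn v = 0.5884179123526088, cn v = 0.8085569617674426, dn v = 0.9060598481388326
m = k² = 0.517149395161
D = 1 − m·sn²u·sn²v = 0.85665761969205
sn(u+v) = (sn u·cn v·dn v + sn v·cn u·dn u)/D = 0.856648008719296/0.85665761969205 = 0.999988780847175
cn(u+v) = (cn u·cn v − sn u·sn v·dn u·dn v)/D = -0.004057897696342422/0.85665761969205 = -0.004736895584727477
dn(u+v) = (dn u·dn v − m·sn u·sn v·cn u·cn v)/D = 0.5952767088990589/0.85665761969205 = 0.6948828741090847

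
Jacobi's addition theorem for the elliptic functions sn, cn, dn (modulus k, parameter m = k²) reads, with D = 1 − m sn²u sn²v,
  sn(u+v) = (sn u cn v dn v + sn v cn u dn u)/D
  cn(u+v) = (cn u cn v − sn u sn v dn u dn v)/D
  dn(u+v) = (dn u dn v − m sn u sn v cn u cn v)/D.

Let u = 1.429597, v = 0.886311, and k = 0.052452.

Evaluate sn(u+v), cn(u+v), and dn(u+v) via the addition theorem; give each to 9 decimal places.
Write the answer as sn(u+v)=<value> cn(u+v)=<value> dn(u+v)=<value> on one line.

sn u = 0.9899226338372511, cn u = 0.1416092476384214, dn u = 0.9986510693174294
sn v = 0.7745721304465156, cn v = 0.6324855846069111, dn v = 0.9991743477512862
m = k² = 0.002751212304
D = 1 − m·sn²u·sn²v = 0.9983824774386213
sn(u+v) = (sn u·cn v·dn v + sn v·cn u·dn u)/D = 0.7351334622115687/0.9983824774386213 = 0.7363244836764108
cn(u+v) = (cn u·cn v − sn u·sn v·dn u·dn v)/D = -0.6755341323673521/0.9983824774386213 = -0.6766285943844429
dn(u+v) = (dn u·dn v − m·sn u·sn v·cn u·cn v)/D = 0.997637588396565/0.9983824774386213 = 0.9992539041310428

sn(u+v)=0.736324484 cn(u+v)=-0.676628594 dn(u+v)=0.999253904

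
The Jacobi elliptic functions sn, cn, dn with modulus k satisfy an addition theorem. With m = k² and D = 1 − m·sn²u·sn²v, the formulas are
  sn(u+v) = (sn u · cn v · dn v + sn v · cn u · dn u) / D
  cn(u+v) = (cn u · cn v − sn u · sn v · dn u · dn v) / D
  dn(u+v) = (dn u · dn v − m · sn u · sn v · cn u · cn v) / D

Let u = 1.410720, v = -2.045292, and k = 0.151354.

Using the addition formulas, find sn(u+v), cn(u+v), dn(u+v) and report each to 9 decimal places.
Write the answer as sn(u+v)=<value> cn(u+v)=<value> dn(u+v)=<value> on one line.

sn u = 0.986044771023973, cn u = 0.1664803578092043, dn u = 0.9888007276905867
sn v = -0.8958814103291434, cn v = -0.4442932574625288, dn v = 0.9907643172071759
m = k² = 0.022908033316
D = 1 − m·sn²u·sn²v = 0.982123515164247
sn(u+v) = (sn u·cn v·dn v + sn v·cn u·dn u)/D = -0.5815232786523398/0.982123515164247 = -0.5921080899433385
cn(u+v) = (cn u·cn v − sn u·sn v·dn u·dn v)/D = 0.7914526362480639/0.982123515164247 = 0.8058585544769326
dn(u+v) = (dn u·dn v − m·sn u·sn v·cn u·cn v)/D = 0.978171664334418/0.982123515164247 = 0.995976218093945

sn(u+v)=-0.592108090 cn(u+v)=0.805858554 dn(u+v)=0.995976218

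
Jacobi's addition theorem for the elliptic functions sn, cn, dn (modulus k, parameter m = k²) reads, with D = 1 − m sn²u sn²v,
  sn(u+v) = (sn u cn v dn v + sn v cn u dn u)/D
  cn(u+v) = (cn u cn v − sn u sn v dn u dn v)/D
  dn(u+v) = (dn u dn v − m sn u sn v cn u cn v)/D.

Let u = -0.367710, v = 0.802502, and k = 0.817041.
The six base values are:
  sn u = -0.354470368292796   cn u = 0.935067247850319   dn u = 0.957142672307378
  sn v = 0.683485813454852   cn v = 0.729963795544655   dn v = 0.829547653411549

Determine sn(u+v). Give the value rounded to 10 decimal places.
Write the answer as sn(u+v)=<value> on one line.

sn(u+v)=0.4132621404

m = k² = 0.667555995681
D = 1 − m·sn²u·sn²v = 0.9608161970946708
sn(u+v) = (sn u·cn v·dn v + sn v·cn u·dn u)/D = 0.3970689581092809/0.9608161970946708 = 0.4132621403656011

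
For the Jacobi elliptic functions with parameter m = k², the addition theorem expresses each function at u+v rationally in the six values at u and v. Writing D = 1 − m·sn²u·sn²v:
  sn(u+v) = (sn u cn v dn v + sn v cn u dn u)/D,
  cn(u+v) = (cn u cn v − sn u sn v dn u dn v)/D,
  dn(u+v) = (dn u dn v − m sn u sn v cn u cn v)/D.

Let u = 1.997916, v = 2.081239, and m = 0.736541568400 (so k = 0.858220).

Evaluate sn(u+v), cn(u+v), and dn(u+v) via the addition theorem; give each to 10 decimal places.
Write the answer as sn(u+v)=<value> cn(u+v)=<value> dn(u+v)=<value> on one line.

sn u = 0.9975839437547003, cn u = 0.0694713981636972, dn u = 0.5167331844172122
sn v = 0.9996459092073195, cn v = 0.02660932552830909, dn v = 0.5137897862237033
m = k² = 0.7365415684
D = 1 − m·sn²u·sn²v = 0.2675321797413435
sn(u+v) = (sn u·cn v·dn v + sn v·cn u·dn u)/D = 0.04952403390613422/0.2675321797413435 = 0.1851143064509669
cn(u+v) = (cn u·cn v − sn u·sn v·dn u·dn v)/D = -0.2629084199161727/0.2675321797413435 = -0.9827169956539764
dn(u+v) = (dn u·dn v − m·sn u·sn v·cn u·cn v)/D = 0.2641344417121969/0.2675321797413435 = 0.9872997034135049

sn(u+v)=0.1851143065 cn(u+v)=-0.9827169957 dn(u+v)=0.9872997034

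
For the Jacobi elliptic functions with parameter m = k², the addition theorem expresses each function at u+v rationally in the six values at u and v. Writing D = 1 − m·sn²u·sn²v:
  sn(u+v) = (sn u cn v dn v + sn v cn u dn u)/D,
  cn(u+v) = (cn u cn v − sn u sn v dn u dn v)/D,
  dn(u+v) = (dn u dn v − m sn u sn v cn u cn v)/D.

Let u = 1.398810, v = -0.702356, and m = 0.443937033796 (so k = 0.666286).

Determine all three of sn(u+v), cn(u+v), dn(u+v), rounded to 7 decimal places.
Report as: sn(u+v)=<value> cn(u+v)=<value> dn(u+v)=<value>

sn u = 0.9523801205507756, cn u = 0.3049132761617475, dn u = 0.7728756220494931
sn v = -0.6282409536517685, cn v = 0.7780188327763773, dn v = 0.9081761717682868
m = k² = 0.443937033796
D = 1 − m·sn²u·sn²v = 0.8410741633038974
sn(u+v) = (sn u·cn v·dn v + sn v·cn u·dn u)/D = 0.524879711069181/0.8410741633038974 = 0.624058773850994
cn(u+v) = (cn u·cn v − sn u·sn v·dn u·dn v)/D = 0.6571963459159555/0.8410741633038974 = 0.7813774035506747
dn(u+v) = (dn u·dn v − m·sn u·sn v·cn u·cn v)/D = 0.764919386315001/0.8410741633038974 = 0.9094553366260282

sn(u+v)=0.6240588 cn(u+v)=0.7813774 dn(u+v)=0.9094553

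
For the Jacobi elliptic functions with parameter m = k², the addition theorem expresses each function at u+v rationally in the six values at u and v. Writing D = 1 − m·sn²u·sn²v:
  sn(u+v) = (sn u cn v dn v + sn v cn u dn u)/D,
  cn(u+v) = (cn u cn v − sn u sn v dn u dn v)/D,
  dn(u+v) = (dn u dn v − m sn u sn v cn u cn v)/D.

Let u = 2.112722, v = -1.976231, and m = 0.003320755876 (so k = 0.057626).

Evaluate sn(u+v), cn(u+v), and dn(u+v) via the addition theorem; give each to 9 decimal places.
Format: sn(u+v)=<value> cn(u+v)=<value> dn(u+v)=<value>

sn u = 0.8578098695434585, cn u = -0.5139671465315995, dn u = 0.9987774839241712
sn v = -0.9196955671384852, cn v = -0.392632224589144, dn v = 0.998594598454078
m = k² = 0.003320755876
D = 1 − m·sn²u·sn²v = 0.9979331583071177
sn(u+v) = (sn u·cn v·dn v + sn v·cn u·dn u)/D = 0.1357849783781168/0.9979331583071177 = 0.1360662056850189
cn(u+v) = (cn u·cn v − sn u·sn v·dn u·dn v)/D = 0.9886521269363017/0.9979331583071177 = 0.9906997464774492
dn(u+v) = (dn u·dn v − m·sn u·sn v·cn u·cn v)/D = 0.9979024811132283/0.9979331583071177 = 0.999969259269888

sn(u+v)=0.136066206 cn(u+v)=0.990699746 dn(u+v)=0.999969259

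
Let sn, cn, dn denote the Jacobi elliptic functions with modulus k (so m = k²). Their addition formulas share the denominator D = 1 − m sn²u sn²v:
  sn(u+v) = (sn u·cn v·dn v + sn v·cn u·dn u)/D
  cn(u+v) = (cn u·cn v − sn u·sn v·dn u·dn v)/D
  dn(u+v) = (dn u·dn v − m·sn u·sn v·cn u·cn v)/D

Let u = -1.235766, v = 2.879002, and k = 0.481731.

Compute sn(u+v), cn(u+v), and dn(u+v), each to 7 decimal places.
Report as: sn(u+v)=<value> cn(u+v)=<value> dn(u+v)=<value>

sn(u+v)=0.9995837 cn(u+v)=0.0288503 dn(u+v)=0.8764293

sn u = -0.9253864627605445, cn u = 0.3790249260134845, dn u = 0.89513889540348
sn v = 0.4523579856118356, cn v = -0.8918364496101302, dn v = 0.9759677821084455
m = k² = 0.232064756361
D = 1 − m·sn²u·sn²v = 0.9593350730769014
sn(u+v) = (sn u·cn v·dn v + sn v·cn u·dn u)/D = 0.958935743563851/0.9593350730769014 = 0.9995837434445406
cn(u+v) = (cn u·cn v − sn u·sn v·dn u·dn v)/D = 0.02767710517933324/0.9593350730769014 = 0.02885030054260782
dn(u+v) = (dn u·dn v − m·sn u·sn v·cn u·cn v)/D = 0.8407894117049809/0.9593350730769014 = 0.8764293470562837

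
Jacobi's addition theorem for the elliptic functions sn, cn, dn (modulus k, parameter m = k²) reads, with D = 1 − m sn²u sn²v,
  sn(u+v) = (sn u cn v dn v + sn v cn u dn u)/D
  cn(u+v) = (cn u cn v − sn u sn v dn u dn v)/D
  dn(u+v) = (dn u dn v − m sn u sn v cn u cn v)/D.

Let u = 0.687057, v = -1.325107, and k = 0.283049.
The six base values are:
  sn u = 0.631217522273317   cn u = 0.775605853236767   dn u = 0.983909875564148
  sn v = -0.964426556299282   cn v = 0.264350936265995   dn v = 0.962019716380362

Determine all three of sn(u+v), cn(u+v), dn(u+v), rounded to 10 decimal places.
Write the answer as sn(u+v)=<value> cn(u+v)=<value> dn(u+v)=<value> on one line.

m = k² = 0.080116736401
D = 1 − m·sn²u·sn²v = 0.9703093528922318
sn(u+v) = (sn u·cn v·dn v + sn v·cn u·dn u)/D = -0.5754537884504333/0.9703093528922318 = -0.5930621886052731
cn(u+v) = (cn u·cn v − sn u·sn v·dn u·dn v)/D = 0.7812510337069549/0.9703093528922318 = 0.8051566558420314
dn(u+v) = (dn u·dn v − m·sn u·sn v·cn u·cn v)/D = 0.9565405471711539/0.9703093528922318 = 0.9858098804468526

sn(u+v)=-0.5930621886 cn(u+v)=0.8051566558 dn(u+v)=0.9858098804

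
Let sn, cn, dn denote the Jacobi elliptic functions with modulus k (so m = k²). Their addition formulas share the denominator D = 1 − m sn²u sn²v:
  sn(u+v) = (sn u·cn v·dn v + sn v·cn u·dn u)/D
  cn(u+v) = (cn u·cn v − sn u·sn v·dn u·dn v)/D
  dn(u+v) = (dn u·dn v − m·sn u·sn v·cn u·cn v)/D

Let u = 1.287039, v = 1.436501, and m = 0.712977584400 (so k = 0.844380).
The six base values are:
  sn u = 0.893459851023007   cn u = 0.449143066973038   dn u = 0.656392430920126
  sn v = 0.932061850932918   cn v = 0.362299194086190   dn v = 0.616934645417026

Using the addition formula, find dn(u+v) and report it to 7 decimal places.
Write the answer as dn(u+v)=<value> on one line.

m = k² = 0.7129775844
D = 1 − m·sn²u·sn²v = 0.505557919881171
dn(u+v) = (dn u·dn v − m·sn u·sn v·cn u·cn v)/D = 0.3083355285287977/0.505557919881171 = 0.6098915997622399

dn(u+v)=0.6098916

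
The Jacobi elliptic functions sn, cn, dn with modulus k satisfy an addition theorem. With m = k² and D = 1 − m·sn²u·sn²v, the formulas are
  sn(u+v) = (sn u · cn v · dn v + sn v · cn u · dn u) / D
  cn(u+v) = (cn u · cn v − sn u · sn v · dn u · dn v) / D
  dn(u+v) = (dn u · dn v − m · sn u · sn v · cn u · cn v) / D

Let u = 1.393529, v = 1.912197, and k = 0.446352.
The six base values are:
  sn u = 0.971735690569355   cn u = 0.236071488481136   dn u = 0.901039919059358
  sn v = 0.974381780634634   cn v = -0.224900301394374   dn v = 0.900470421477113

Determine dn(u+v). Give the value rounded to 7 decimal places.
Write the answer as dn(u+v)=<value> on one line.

m = k² = 0.199230107904
D = 1 − m·sn²u·sn²v = 0.8213884300339858
dn(u+v) = (dn u·dn v − m·sn u·sn v·cn u·cn v)/D = 0.8213751393162891/0.8213884300339858 = 0.9999838192051279

dn(u+v)=0.9999838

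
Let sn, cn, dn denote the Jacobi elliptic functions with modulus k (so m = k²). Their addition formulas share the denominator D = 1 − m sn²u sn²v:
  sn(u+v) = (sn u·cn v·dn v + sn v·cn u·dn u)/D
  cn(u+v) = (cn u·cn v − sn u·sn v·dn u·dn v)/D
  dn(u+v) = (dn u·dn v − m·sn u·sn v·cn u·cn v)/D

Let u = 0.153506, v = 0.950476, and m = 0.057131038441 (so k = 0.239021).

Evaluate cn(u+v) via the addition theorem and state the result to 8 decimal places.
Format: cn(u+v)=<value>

cn(u+v)=0.45897195

sn u = 0.1528699628505308, cn u = 0.9882463126458289, dn u = 0.9993322229755368
sn v = 0.8097124620896674, cn v = 0.5868268302801848, dn v = 0.981092724081276
m = k² = 0.057131038441
D = 1 − m·sn²u·sn²v = 0.9991246573588687
cn(u+v) = (cn u·cn v − sn u·sn v·dn u·dn v)/D = 0.4585701883806127/0.9991246573588687 = 0.4589719460961136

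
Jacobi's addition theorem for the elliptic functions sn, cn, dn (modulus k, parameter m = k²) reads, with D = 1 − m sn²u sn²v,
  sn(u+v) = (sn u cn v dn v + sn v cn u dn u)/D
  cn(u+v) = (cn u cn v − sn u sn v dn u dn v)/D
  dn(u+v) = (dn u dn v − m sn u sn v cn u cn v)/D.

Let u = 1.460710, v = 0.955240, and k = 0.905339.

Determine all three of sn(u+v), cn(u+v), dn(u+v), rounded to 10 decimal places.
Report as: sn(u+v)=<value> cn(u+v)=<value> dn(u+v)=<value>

sn u = 0.9237236782836335, cn u = 0.3830594812534398, dn u = 0.5482979344010036
sn v = 0.7561463061447874, cn v = 0.6544026006241062, dn v = 0.7289483104533566
m = k² = 0.819638704921
D = 1 − m·sn²u·sn²v = 0.6001304989244157
sn(u+v) = (sn u·cn v·dn v + sn v·cn u·dn u)/D = 0.5994538614653439/0.6001304989244157 = 0.998872516127268
cn(u+v) = (cn u·cn v − sn u·sn v·dn u·dn v)/D = -0.02849006341790915/0.6001304989244157 = -0.0474731137127183
dn(u+v) = (dn u·dn v − m·sn u·sn v·cn u·cn v)/D = 0.2561710386319833/0.6001304989244157 = 0.4268588900099328

sn(u+v)=0.9988725161 cn(u+v)=-0.0474731137 dn(u+v)=0.4268588900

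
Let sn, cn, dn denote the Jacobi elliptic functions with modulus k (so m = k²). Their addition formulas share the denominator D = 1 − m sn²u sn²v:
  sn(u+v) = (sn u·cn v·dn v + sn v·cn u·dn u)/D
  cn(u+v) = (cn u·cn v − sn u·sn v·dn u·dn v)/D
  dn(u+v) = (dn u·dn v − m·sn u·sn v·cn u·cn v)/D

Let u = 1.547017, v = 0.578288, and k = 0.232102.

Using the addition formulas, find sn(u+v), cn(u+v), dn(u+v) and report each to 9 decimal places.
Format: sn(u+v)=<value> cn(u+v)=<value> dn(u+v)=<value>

sn u = 0.9990164264353321, cn u = 0.04434162505342595, dn u = 0.9727458981299529
sn v = 0.5452314691034897, cn v = 0.8382855391209193, dn v = 0.9919603172578506
m = k² = 0.053871338404
D = 1 − m·sn²u·sn²v = 0.9840167588495266
sn(u+v) = (sn u·cn v·dn v + sn v·cn u·dn u)/D = 0.8542456446424569/0.9840167588495266 = 0.8681210324519341
cn(u+v) = (cn u·cn v − sn u·sn v·dn u·dn v)/D = -0.4884192464534139/0.9840167588495266 = -0.4963525692636112
dn(u+v) = (dn u·dn v − m·sn u·sn v·cn u·cn v)/D = 0.9638346056722288/0.9840167588495266 = 0.9794900310428717

sn(u+v)=0.868121032 cn(u+v)=-0.496352569 dn(u+v)=0.979490031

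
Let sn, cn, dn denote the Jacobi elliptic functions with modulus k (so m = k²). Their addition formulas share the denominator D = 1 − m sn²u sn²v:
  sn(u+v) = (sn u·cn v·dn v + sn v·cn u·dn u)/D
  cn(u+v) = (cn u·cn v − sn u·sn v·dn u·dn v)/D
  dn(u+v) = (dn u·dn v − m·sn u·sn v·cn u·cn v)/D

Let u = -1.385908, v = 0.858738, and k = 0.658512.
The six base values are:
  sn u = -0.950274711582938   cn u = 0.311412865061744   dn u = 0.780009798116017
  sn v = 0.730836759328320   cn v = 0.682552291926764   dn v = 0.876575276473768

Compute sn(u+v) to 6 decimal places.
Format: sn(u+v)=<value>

sn(u+v)=-0.494450

m = k² = 0.433638054144
D = 1 − m·sn²u·sn²v = 0.7908458445278482
sn(u+v) = (sn u·cn v·dn v + sn v·cn u·dn u)/D = -0.391033437186445/0.7908458445278482 = -0.4944496324943078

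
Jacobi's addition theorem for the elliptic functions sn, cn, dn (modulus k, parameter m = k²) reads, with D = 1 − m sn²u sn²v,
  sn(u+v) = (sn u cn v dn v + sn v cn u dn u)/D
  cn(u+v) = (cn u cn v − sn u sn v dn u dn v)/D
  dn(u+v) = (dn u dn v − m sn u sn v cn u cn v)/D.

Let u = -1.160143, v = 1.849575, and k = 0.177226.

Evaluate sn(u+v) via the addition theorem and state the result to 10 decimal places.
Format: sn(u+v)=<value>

sn u = -0.9143533215693358, cn u = 0.4049172796203229, dn u = 0.9867830110418926
sn v = 0.9658471412519959, cn v = -0.2591125233085949, dn v = 0.9852409486451279
m = k² = 0.031409055076
D = 1 − m·sn²u·sn²v = 0.975503741163908
sn(u+v) = (sn u·cn v·dn v + sn v·cn u·dn u)/D = 0.6193428646346111/0.975503741163908 = 0.6348954273569994

sn(u+v)=0.6348954274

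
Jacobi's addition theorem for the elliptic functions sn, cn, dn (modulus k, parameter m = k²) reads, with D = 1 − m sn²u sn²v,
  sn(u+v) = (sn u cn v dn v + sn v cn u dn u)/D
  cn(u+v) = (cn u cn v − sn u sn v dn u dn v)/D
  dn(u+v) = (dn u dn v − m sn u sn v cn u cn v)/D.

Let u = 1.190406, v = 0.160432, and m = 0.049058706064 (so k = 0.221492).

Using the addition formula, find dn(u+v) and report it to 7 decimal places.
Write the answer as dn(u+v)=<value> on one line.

dn(u+v)=0.9765128

sn u = 0.9246191795048152, cn u = 0.3808928627473116, dn u = 0.9788047303965436
sn v = 0.1597115178444792, cn v = 0.9871637306282138, dn v = 0.9993741150648277
m = k² = 0.049058706064
D = 1 − m·sn²u·sn²v = 0.9989301710171759
dn(u+v) = (dn u·dn v − m·sn u·sn v·cn u·cn v)/D = 0.9754681103425844/0.9989301710171759 = 0.9765128120510156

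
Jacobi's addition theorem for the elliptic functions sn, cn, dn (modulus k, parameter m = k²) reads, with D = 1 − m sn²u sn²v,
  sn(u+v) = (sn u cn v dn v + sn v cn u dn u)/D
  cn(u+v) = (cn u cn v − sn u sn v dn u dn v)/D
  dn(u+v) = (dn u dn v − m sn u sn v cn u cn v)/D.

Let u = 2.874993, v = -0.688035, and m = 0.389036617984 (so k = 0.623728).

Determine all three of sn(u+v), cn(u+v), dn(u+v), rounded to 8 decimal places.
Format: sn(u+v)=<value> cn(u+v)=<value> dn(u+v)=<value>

sn u = 0.6033045321491073, cn u = -0.79751090367991, dn u = 0.9264987147635416
sn v = -0.6201538656874616, cn v = 0.7844801991592253, dn v = 0.9221605549995994
m = k² = 0.389036617984
D = 1 − m·sn²u·sn²v = 0.9455418897051472
sn(u+v) = (sn u·cn v·dn v + sn v·cn u·dn u)/D = 0.8946678143941578/0.9455418897051472 = 0.9461958524895669
cn(u+v) = (cn u·cn v − sn u·sn v·dn u·dn v)/D = -0.3059721671563634/0.9455418897051472 = -0.3235945128266884
dn(u+v) = (dn u·dn v − m·sn u·sn v·cn u·cn v)/D = 0.7633169009462067/0.9455418897051472 = 0.8072798352532381

sn(u+v)=0.94619585 cn(u+v)=-0.32359451 dn(u+v)=0.80727984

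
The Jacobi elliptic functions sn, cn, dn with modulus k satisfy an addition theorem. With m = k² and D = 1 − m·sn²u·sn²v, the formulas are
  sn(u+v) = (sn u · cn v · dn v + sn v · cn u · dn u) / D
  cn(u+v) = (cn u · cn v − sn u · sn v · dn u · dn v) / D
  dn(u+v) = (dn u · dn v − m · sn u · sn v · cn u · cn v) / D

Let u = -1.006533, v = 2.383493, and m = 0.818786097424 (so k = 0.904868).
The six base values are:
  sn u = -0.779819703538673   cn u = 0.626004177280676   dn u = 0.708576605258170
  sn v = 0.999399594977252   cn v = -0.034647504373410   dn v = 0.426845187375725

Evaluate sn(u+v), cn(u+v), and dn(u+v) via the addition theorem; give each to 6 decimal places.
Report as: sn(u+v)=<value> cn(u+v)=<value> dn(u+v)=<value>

m = k² = 0.818786097424
D = 1 − m·sn²u·sn²v = 0.5026785323967765
sn(u+v) = (sn u·cn v·dn v + sn v·cn u·dn u)/D = 0.4548384395704467/0.5026785323967765 = 0.904829648088953
cn(u+v) = (cn u·cn v − sn u·sn v·dn u·dn v)/D = 0.214027336622447/0.5026785323967765 = 0.4257737755419202
dn(u+v) = (dn u·dn v − m·sn u·sn v·cn u·cn v)/D = 0.2886119742252427/0.5026785323967765 = 0.5741481993454898

sn(u+v)=0.904830 cn(u+v)=0.425774 dn(u+v)=0.574148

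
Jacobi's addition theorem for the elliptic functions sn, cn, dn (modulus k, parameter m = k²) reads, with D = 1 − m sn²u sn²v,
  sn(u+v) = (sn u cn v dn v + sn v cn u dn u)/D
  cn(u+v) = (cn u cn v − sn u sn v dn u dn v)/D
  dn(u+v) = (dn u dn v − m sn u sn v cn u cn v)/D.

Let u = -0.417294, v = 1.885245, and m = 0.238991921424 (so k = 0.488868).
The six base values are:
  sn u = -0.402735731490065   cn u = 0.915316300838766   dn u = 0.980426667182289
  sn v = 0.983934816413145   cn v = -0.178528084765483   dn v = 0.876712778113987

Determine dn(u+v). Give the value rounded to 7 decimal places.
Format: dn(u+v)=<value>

dn(u+v)=0.8769887

m = k² = 0.238991921424
D = 1 − m·sn²u·sn²v = 0.9624719323360693
dn(u+v) = (dn u·dn v − m·sn u·sn v·cn u·cn v)/D = 0.844076988594084/0.9624719323360693 = 0.8769886790832203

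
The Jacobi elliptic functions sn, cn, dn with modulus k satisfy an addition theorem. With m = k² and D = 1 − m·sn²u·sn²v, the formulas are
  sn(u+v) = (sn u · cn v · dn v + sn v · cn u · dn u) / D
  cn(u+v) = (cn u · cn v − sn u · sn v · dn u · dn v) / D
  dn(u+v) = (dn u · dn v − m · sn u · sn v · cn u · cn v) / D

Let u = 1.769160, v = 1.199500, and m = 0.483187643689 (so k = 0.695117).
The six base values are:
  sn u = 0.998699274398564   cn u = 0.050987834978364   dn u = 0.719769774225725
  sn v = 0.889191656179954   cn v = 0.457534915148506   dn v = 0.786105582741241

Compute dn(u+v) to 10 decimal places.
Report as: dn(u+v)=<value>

m = k² = 0.483187643689
D = 1 − m·sn²u·sn²v = 0.6189551940996615
dn(u+v) = (dn u·dn v − m·sn u·sn v·cn u·cn v)/D = 0.5558049763062018/0.6189551940996615 = 0.897972876881147

dn(u+v)=0.8979728769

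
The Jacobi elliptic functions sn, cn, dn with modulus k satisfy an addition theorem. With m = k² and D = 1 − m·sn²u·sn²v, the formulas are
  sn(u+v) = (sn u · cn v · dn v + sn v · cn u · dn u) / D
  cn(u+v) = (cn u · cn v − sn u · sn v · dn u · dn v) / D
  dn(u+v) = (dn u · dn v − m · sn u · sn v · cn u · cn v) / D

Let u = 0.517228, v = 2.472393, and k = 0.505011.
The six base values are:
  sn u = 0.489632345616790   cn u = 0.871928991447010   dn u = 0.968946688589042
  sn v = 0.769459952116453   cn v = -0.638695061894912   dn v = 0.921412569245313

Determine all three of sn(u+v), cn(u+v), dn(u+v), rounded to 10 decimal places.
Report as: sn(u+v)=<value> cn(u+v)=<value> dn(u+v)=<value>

sn(u+v)=0.3755250521 cn(u+v)=-0.9268122438 dn(u+v)=0.9818528639

m = k² = 0.255036110121
D = 1 − m·sn²u·sn²v = 0.9637995542560703
sn(u+v) = (sn u·cn v·dn v + sn v·cn u·dn u)/D = 0.36193087779317/0.9637995542560703 = 0.3755250520659706
cn(u+v) = (cn u·cn v − sn u·sn v·dn u·dn v)/D = -0.8932612274604027/0.9637995542560703 = -0.9268122438071533
dn(u+v) = (dn u·dn v − m·sn u·sn v·cn u·cn v)/D = 0.9463093525374822/0.9637995542560703 = 0.9818528638643247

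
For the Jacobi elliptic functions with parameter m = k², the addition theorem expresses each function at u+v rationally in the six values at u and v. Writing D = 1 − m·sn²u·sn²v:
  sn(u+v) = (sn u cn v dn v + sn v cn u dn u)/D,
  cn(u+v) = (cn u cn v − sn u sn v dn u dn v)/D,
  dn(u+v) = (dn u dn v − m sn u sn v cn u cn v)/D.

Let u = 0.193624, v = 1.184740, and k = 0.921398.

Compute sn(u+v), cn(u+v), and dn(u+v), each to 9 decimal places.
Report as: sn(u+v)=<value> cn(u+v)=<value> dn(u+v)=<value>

sn u = 0.1914174763554952, cn u = 0.9815087109881875, dn u = 0.9843236411550112
sn v = 0.8458896966923907, cn v = 0.5333578733173959, dn v = 0.6265253104814736
m = k² = 0.848974274404
D = 1 − m·sn²u·sn²v = 0.9777420494582464
sn(u+v) = (sn u·cn v·dn v + sn v·cn u·dn u)/D = 0.8811973249926166/0.9777420494582464 = 0.9012574691667154
cn(u+v) = (cn u·cn v − sn u·sn v·dn u·dn v)/D = 0.4236399293086863/0.9777420494582464 = 0.4332839418570772
dn(u+v) = (dn u·dn v − m·sn u·sn v·cn u·cn v)/D = 0.5447417584655402/0.9777420494582464 = 0.5571426111492026

sn(u+v)=0.901257469 cn(u+v)=0.433283942 dn(u+v)=0.557142611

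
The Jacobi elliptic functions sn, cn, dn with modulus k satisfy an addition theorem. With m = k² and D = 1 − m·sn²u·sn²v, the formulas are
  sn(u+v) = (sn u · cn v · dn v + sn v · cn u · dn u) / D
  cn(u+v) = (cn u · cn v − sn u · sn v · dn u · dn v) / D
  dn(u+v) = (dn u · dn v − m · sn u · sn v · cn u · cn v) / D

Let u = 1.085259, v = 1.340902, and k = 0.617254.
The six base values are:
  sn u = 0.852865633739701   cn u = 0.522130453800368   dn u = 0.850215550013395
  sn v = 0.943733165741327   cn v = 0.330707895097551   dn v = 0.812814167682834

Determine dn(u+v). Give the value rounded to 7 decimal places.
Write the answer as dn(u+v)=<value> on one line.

dn(u+v)=0.8472328

m = k² = 0.381002500516
D = 1 − m·sn²u·sn²v = 0.7531759402898247
dn(u+v) = (dn u·dn v − m·sn u·sn v·cn u·cn v)/D = 0.6381153814090389/0.7531759402898247 = 0.8472328273835857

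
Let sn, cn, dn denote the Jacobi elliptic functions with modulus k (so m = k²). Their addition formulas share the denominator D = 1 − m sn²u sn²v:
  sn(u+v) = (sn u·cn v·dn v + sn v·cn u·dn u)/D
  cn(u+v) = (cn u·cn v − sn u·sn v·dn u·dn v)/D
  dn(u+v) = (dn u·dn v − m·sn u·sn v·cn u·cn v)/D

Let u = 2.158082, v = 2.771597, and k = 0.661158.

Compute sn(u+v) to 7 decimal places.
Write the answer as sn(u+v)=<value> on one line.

sn u = 0.9643278337837892, cn u = -0.2647108403331163, dn u = 0.7703898952496105
sn v = 0.7173219113003647, cn v = -0.6967419002531653, dn v = 0.8803831511269719
m = k² = 0.437129900964
D = 1 − m·sn²u·sn²v = 0.7908354344650564
sn(u+v) = (sn u·cn v·dn v + sn v·cn u·dn u)/D = -0.737802385587254/0.7908354344650564 = -0.9329404746340489

sn(u+v)=-0.9329405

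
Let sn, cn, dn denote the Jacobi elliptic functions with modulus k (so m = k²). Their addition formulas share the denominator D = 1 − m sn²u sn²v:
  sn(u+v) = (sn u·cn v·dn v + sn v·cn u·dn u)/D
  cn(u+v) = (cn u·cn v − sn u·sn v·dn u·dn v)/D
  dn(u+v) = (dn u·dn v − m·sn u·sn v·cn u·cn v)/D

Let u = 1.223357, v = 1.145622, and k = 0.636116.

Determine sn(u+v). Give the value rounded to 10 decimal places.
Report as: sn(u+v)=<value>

sn(u+v)=0.8942278195

sn u = 0.9052562861697135, cn u = 0.424865927499744, dn u = 0.8175567698880494
sn v = 0.8762113216425426, cn v = 0.4819270897401688, dn v = 0.8302628546578369
m = k² = 0.404643565456
D = 1 − m·sn²u·sn²v = 0.7454146210177186
sn(u+v) = (sn u·cn v·dn v + sn v·cn u·dn u)/D = 0.666570491166399/0.7454146210177186 = 0.8942278194869947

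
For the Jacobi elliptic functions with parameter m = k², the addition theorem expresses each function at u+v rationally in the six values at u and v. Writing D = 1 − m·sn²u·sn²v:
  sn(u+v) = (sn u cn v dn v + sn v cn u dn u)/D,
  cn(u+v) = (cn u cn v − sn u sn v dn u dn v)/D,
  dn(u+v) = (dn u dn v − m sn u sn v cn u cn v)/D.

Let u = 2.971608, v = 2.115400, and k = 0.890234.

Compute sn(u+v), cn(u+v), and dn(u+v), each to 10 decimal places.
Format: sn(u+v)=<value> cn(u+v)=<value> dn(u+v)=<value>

sn u = 0.9371432873092704, cn u = -0.3489447793722873, dn u = 0.5513458009499159
sn v = 0.99836933331393, cn v = 0.05708479918768974, dn v = 0.4583295524370354
m = k² = 0.792516574756
D = 1 − m·sn²u·sn²v = 0.3062502875664587
sn(u+v) = (sn u·cn v·dn v + sn v·cn u·dn u)/D = -0.167556426745141/0.3062502875664587 = -0.5471225123626371
cn(u+v) = (cn u·cn v − sn u·sn v·dn u·dn v)/D = -0.2563475814025536/0.3062502875664587 = -0.8370525410426731
dn(u+v) = (dn u·dn v − m·sn u·sn v·cn u·cn v)/D = 0.2674681514720455/0.3062502875664587 = 0.873364572478982

sn(u+v)=-0.5471225124 cn(u+v)=-0.8370525410 dn(u+v)=0.8733645725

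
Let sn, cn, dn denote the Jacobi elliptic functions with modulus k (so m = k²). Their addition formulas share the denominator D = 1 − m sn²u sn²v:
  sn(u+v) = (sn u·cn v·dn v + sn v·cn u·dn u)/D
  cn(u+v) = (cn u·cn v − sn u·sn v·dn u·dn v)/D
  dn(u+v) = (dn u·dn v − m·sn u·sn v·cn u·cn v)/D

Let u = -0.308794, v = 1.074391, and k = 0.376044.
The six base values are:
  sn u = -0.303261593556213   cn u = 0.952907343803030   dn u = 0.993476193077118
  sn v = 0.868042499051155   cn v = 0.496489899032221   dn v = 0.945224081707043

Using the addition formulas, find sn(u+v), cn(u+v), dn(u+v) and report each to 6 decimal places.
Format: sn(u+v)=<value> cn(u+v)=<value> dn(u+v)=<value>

m = k² = 0.141409089936
D = 1 − m·sn²u·sn²v = 0.9902007208391427
sn(u+v) = (sn u·cn v·dn v + sn v·cn u·dn u)/D = 0.6794489037446446/0.9902007208391427 = 0.6861729035794355
cn(u+v) = (cn u·cn v − sn u·sn v·dn u·dn v)/D = 0.720310110126575/0.9902007208391427 = 0.727438482892792
dn(u+v) = (dn u·dn v − m·sn u·sn v·cn u·cn v)/D = 0.9566691414716603/0.9902007208391427 = 0.9661365835614963

sn(u+v)=0.686173 cn(u+v)=0.727438 dn(u+v)=0.966137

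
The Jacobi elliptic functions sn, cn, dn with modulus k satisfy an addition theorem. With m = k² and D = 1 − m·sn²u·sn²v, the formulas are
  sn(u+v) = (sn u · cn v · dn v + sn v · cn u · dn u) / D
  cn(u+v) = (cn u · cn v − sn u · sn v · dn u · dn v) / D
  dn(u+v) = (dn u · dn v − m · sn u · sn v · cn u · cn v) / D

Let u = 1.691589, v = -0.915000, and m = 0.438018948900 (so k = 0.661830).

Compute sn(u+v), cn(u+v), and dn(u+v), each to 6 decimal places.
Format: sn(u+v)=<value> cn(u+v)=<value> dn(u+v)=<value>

sn(u+v)=0.679079 cn(u+v)=0.734065 dn(u+v)=0.893313

sn u = 0.9963909795992567, cn u = 0.08488236432400808, dn u = 0.751755934154031
sn v = -0.7630749535491155, cn v = 0.6463099993548106, dn v = 0.8631041906148328
m = k² = 0.4380189489
D = 1 − m·sn²u·sn²v = 0.7467864914598783
sn(u+v) = (sn u·cn v·dn v + sn v·cn u·dn u)/D = 0.5071271993395927/0.7467864914598783 = 0.6790792350143074
cn(u+v) = (cn u·cn v − sn u·sn v·dn u·dn v)/D = 0.5481898097529138/0.7467864914598783 = 0.7340649784401808
dn(u+v) = (dn u·dn v − m·sn u·sn v·cn u·cn v)/D = 0.6671141043352571/0.7467864914598783 = 0.8933130311866365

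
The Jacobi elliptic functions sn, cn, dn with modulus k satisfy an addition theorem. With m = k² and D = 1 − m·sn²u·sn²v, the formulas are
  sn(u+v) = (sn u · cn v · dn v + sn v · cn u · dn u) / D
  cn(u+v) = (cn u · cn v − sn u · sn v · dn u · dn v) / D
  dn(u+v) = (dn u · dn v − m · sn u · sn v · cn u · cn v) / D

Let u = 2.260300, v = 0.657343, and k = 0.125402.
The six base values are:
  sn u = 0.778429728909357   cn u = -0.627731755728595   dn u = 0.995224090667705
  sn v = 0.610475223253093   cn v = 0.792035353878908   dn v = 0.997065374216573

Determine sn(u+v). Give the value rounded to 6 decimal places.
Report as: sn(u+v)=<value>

m = k² = 0.015725661604
D = 1 − m·sn²u·sn²v = 0.9964487288108089
sn(u+v) = (sn u·cn v·dn v + sn v·cn u·dn u)/D = 0.233350055144163/0.9964487288108089 = 0.2341816978608119

sn(u+v)=0.234182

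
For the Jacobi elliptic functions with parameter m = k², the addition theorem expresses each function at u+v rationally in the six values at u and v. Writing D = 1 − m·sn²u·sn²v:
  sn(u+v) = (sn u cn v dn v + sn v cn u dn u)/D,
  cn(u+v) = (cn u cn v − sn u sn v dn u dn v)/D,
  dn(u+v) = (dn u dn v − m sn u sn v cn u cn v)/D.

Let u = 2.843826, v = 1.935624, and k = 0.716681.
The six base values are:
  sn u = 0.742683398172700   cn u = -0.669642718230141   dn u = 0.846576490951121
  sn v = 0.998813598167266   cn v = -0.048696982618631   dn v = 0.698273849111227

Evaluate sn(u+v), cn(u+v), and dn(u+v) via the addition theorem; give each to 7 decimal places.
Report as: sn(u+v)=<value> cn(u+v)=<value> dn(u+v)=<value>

m = k² = 0.513631655761
D = 1 − m·sn²u·sn²v = 0.717363591102909
sn(u+v) = (sn u·cn v·dn v + sn v·cn u·dn u)/D = -0.5914852865424989/0.717363591102909 = -0.824526493786953
cn(u+v) = (cn u·cn v − sn u·sn v·dn u·dn v)/D = -0.4059010687886883/0.717363591102909 = -0.5658233479129275
dn(u+v) = (dn u·dn v − m·sn u·sn v·cn u·cn v)/D = 0.578717546770036/0.717363591102909 = 0.8067283507938953

sn(u+v)=-0.8245265 cn(u+v)=-0.5658233 dn(u+v)=0.8067284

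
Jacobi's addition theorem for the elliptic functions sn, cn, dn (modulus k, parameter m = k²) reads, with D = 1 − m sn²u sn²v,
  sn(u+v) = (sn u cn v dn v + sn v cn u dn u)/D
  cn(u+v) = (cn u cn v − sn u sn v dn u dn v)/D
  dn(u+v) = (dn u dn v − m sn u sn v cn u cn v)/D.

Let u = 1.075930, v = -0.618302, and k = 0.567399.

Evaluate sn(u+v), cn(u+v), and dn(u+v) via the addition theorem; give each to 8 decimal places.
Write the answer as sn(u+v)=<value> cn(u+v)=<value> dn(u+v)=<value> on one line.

sn u = 0.8537519166262124, cn u = 0.5206800023594808, dn u = 0.8748366802023866
sn v = -0.5700807945646722, cn v = 0.821588636525915, dn v = 0.9462407258084461
m = k² = 0.321941625201
D = 1 − m·sn²u·sn²v = 0.923737096460417
sn(u+v) = (sn u·cn v·dn v + sn v·cn u·dn u)/D = 0.404046868344594/0.923737096460417 = 0.4374046142488203
cn(u+v) = (cn u·cn v − sn u·sn v·dn u·dn v)/D = 0.8306842670702558/0.923737096460417 = 0.8992648127408526
dn(u+v) = (dn u·dn v − m·sn u·sn v·cn u·cn v)/D = 0.8948363015453349/0.923737096460417 = 0.9687131814605861

sn(u+v)=0.43740461 cn(u+v)=0.89926481 dn(u+v)=0.96871318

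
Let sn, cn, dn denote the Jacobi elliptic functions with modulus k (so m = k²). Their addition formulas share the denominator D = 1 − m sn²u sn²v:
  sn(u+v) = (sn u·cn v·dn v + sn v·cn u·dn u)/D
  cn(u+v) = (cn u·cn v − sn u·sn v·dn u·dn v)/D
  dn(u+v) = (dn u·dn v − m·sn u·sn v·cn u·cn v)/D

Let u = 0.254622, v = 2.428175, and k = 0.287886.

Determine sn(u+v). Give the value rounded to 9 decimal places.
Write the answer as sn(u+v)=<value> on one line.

sn(u+v)=0.501383854

sn u = 0.2516618358802974, cn u = 0.9678152304863559, dn u = 0.9973720515413031
sn v = 0.7003597406165095, cn v = -0.7137900487703479, dn v = 0.9794630455891075
m = k² = 0.082878348996
D = 1 − m·sn²u·sn²v = 0.9974253502413444
sn(u+v) = (sn u·cn v·dn v + sn v·cn u·dn u)/D = 0.5000929661455163/0.9974253502413444 = 0.5013838539641188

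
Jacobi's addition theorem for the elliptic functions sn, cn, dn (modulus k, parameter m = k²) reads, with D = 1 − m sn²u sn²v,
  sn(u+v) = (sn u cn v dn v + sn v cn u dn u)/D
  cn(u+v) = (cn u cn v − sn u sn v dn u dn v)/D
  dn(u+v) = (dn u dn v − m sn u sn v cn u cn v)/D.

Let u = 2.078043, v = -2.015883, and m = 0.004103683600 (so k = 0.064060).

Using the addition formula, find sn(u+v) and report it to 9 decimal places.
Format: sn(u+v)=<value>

sn(u+v)=0.062119814

sn u = 0.8753308249516581, cn u = -0.4835245049523857, dn u = 0.9984266327542534
sn v = -0.9036335387693773, cn v = -0.4283064645918064, dn v = 0.9983231553442334
m = k² = 0.0041036836
D = 1 − m·sn²u·sn²v = 0.9974325440753156
sn(u+v) = (sn u·cn v·dn v + sn v·cn u·dn u)/D = 0.06196032437499456/0.9974325440753156 = 0.0621198142601571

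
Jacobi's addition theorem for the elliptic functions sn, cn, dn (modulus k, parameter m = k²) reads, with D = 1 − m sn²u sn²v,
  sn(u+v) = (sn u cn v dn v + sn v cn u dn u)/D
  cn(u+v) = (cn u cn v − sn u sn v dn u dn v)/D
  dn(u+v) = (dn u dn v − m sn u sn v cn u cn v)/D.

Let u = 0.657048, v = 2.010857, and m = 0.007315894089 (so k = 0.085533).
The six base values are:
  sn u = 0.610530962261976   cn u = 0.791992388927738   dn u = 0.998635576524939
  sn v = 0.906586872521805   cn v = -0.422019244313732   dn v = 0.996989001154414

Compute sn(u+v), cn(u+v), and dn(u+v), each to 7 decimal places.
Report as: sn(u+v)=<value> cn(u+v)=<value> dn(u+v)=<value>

sn(u+v)=0.4611839 cn(u+v)=-0.8873046 dn(u+v)=0.9992217

m = k² = 0.007315894089
D = 1 − m·sn²u·sn²v = 0.9977586914444842
sn(u+v) = (sn u·cn v·dn v + sn v·cn u·dn u)/D = 0.4601502194107393/0.9977586914444842 = 0.4611838747749383
cn(u+v) = (cn u·cn v − sn u·sn v·dn u·dn v)/D = -0.8853158656260814/0.9977586914444842 = -0.8873045889927393
dn(u+v) = (dn u·dn v − m·sn u·sn v·cn u·cn v)/D = 0.9969821221709707/0.9977586914444842 = 0.9992216862852989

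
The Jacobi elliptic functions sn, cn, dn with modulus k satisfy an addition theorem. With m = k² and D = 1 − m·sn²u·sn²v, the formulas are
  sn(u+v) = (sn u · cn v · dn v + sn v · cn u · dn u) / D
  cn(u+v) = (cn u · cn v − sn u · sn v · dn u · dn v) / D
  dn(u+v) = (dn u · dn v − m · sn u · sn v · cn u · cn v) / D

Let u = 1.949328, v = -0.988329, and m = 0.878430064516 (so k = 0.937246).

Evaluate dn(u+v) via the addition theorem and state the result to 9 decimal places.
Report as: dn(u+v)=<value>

sn u = 0.9809940434992013, cn u = 0.1940378484190318, dn u = 0.3932472893229862
sn v = -0.766738141713519, cn v = 0.6419599847667296, dn v = 0.6954006418259536
m = k² = 0.878430064516
D = 1 − m·sn²u·sn²v = 0.503025542952022
dn(u+v) = (dn u·dn v − m·sn u·sn v·cn u·cn v)/D = 0.3557672984043744/0.503025542952022 = 0.7072549364323376

dn(u+v)=0.707254936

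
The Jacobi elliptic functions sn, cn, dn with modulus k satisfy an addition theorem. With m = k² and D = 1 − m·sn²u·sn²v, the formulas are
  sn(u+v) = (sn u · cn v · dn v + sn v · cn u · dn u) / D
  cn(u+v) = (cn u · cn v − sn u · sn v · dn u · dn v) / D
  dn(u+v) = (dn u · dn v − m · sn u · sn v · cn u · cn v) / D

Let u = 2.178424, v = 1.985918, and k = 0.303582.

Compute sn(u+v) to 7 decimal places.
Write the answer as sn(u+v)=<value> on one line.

sn(u+v)=-0.8048919

sn u = 0.855072011904041, cn u = -0.5185092616900643, dn u = 0.9657204057835773
sn v = 0.9359321724011153, cn v = -0.3521803070367918, dn v = 0.9587851246347055
m = k² = 0.092162030724
D = 1 − m·sn²u·sn²v = 0.9409736170761153
sn(u+v) = (sn u·cn v·dn v + sn v·cn u·dn u)/D = -0.7573820683307939/0.9409736170761153 = -0.8048919274529769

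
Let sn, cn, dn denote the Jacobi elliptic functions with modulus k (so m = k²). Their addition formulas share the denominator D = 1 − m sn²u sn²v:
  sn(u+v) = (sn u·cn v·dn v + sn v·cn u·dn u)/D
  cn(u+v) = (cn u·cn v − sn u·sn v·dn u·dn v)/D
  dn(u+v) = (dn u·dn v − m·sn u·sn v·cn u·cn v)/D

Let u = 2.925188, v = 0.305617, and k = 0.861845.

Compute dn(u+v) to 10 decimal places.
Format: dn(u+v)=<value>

sn u = 0.910659622559089, cn u = -0.4131574177484142, dn u = 0.6196890285870909
sn v = 0.2975827823164953, cn v = 0.9546960184628264, dn v = 0.9665521297745999
m = k² = 0.742776804025
D = 1 − m·sn²u·sn²v = 0.9454510877638398
dn(u+v) = (dn u·dn v − m·sn u·sn v·cn u·cn v)/D = 0.6783585285315545/0.9454510877638398 = 0.7174972214966649

dn(u+v)=0.7174972215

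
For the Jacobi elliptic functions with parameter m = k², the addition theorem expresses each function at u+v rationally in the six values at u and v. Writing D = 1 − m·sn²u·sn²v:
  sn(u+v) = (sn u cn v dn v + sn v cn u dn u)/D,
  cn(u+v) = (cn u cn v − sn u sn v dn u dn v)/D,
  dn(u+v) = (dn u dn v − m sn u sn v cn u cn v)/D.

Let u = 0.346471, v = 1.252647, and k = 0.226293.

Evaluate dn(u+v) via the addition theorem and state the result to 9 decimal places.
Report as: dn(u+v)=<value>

sn u = 0.3392547508263796, cn u = 0.9406945381162426, dn u = 0.997048753746311
sn v = 0.9459172320371355, cn v = 0.3244080611439919, dn v = 0.9768217305170582
m = k² = 0.051208521849
D = 1 − m·sn²u·sn²v = 0.9947264825115946
dn(u+v) = (dn u·dn v − m·sn u·sn v·cn u·cn v)/D = 0.9689239971540226/0.9947264825115946 = 0.9740607234137135

dn(u+v)=0.974060723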